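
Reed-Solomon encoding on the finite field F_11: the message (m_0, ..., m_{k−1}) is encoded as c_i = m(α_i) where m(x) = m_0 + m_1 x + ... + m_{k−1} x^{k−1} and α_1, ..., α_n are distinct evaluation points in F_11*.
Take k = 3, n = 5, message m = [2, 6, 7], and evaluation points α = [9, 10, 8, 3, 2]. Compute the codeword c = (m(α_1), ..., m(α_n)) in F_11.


c = [7, 3, 3, 6, 9]

Message polynomial: m(x) = 2 + 6·x + 7·x^2 (mod 11).
For each evaluation point α_i, compute m(α_i) mod 11:
  α_1 = 9: Horner steps 7 → 3 → 7, so m(9) = 7.
  α_2 = 10: Horner steps 7 → 10 → 3, so m(10) = 3.
  α_3 = 8: Horner steps 7 → 7 → 3, so m(8) = 3.
  α_4 = 3: Horner steps 7 → 5 → 6, so m(3) = 6.
  α_5 = 2: Horner steps 7 → 9 → 9, so m(2) = 9.
Codeword c = [7, 3, 3, 6, 9] ∈ F_11^5.


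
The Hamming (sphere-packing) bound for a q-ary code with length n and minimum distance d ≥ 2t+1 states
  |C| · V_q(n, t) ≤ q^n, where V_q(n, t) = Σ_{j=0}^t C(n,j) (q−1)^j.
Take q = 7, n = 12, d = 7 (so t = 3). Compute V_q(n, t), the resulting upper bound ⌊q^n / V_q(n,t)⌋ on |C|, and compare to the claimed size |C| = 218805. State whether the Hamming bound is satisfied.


V_q(n, t) = 49969, q^n = 13841287201, Hamming bound = 276997, |C| = 218805 ≤ bound (satisfied).

Step 1: Compute V_q(n, t) = Σ_{j=0}^3 C(n, j) (q−1)^j.
  j = 0: C(12,0)·(6)^0 = 1·1 = 1.
  j = 1: C(12,1)·(6)^1 = 12·6 = 72.
  j = 2: C(12,2)·(6)^2 = 66·36 = 2376.
  j = 3: C(12,3)·(6)^3 = 220·216 = 47520.
  V_q(n, t) = 1 + 72 + 2376 + 47520 = 49969.
Step 2: q^n = 7^12 = 13841287201.
Step 3: Hamming bound ⌊q^n / V_q(n,t)⌋ = ⌊13841287201/49969⌋ = 276997.
Step 4: Compare |C| = 218805 to 276997: satisfied.
The claimed |C| lies below the Hamming bound.


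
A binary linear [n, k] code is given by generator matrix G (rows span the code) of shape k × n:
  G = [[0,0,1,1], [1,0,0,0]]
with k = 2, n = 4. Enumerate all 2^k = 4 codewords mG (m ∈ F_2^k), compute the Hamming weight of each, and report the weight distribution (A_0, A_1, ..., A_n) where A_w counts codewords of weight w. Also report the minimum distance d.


Weight distribution: A_0 = 1, A_1 = 1, A_2 = 1, A_3 = 1. Minimum distance d = 1.

Enumerate all 2^2 = 4 messages m ∈ F_2^2.
For each, compute codeword c = mG in F_2^4, then tally its weight.
  m = 00 → c = 0000, weight = 0.
  m = 10 → c = 0011, weight = 2.
  m = 01 → c = 1000, weight = 1.
  m = 11 → c = 1011, weight = 3.
Tally weights:
  weight 0: 1 codewords.
  weight 1: 1 codewords.
  weight 2: 1 codewords.
  weight 3: 1 codewords.
Minimum distance d = smallest w > 0 with A_w > 0 = 1.
Sanity: Σ A_w = 4 = 2^2 = 4 ✓.


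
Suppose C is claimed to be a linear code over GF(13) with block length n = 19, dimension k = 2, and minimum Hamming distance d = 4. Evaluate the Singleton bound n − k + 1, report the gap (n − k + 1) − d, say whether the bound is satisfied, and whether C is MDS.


Singleton RHS = n − k + 1 = 18, slack = 14, bound satisfied, not MDS.

Singleton bound: d ≤ n − k + 1.
Here n = 19, k = 2, so n − k + 1 = 18.
Given d = 4, check d ≤ 18: YES.
Slack = (n − k + 1) − d = 14.
The code is NOT MDS (slack = 14 > 0).
Description: the claimed parameters are [19, 2, 4]_13; such a code would be non-MDS.


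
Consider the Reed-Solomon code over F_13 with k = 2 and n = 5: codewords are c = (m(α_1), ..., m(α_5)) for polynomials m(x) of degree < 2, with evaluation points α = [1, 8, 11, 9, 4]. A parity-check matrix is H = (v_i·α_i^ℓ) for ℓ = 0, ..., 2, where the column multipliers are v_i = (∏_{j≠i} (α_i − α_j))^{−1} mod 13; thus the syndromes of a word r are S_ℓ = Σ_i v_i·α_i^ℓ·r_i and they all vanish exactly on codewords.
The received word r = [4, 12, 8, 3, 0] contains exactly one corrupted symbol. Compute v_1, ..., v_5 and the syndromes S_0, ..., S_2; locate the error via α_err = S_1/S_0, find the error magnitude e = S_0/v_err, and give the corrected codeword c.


S = (6, 2, 5), error at position 4, error magnitude e = 1, c = [4, 12, 8, 2, 0].

Step 1: column multipliers v_i = (∏_{j≠i}(α_i − α_j))^{−1} mod 13.
  i = 1 (α = 1): (1−8)(1−11)(1−9)(1−4) = (−7)·(−10)·(−8)·(−3) = 1680 ≡ 3, so v_1 = 3^{−1} = 9 (mod 13).
  i = 2 (α = 8): (8−1)(8−11)(8−9)(8−4) = 7·(−3)·(−1)·4 = 84 ≡ 6, so v_2 = 6^{−1} = 11 (mod 13).
  i = 3 (α = 11): (11−1)(11−8)(11−9)(11−4) = 10·3·2·7 = 420 ≡ 4, so v_3 = 4^{−1} = 10 (mod 13).
  i = 4 (α = 9): (9−1)(9−8)(9−11)(9−4) = 8·1·(−2)·5 = −80 ≡ 11, so v_4 = 11^{−1} = 6 (mod 13).
  i = 5 (α = 4): (4−1)(4−8)(4−11)(4−9) = 3·(−4)·(−7)·(−5) = −420 ≡ 9, so v_5 = 9^{−1} = 3 (mod 13).
  v = [9, 11, 10, 6, 3].
Step 2: syndromes of r = [4, 12, 8, 3, 0] (all sums mod 13).
  S_0 = Σ v_i r_i = 9·4 + 11·12 + 10·8 + 6·3 + 3·0 = 266 ≡ 6.
  S_1 = Σ v_i α_i r_i = 9·1·4 + 11·8·12 + 10·11·8 + 6·9·3 + 3·4·0 = 2134 ≡ 2.
  α_i^2 mod 13 = [1, 12, 4, 3, 3].
  S_2 = Σ v_i α_i^2 r_i = 9·1·4 + 11·12·12 + 10·4·8 + 6·3·3 + 3·3·0 = 1994 ≡ 5.
  S = (6, 2, 5) ≠ 0, so r is not a codeword (an error is present).
Step 3: locate the error. For a single error e at position i, S_ℓ = v_i·e·α_i^ℓ, so α_err = S_1/S_0.
  S_0^{−1} = 6^{−1} = 11 (mod 13), so α_err = 2·11 = 22 ≡ 9 = α_4. Error position i = 4.
  Consistency check: S_2/S_1 = 5·7 = 35 ≡ 9 = α_err ✓ (single-error assumption holds).
Step 4: error magnitude e = S_0/v_4 = S_0·∏_{j≠4}(α_4 − α_j) = 6·11 = 66 ≡ 1 (mod 13).
Step 5: correct position 4: c_4 = r_4 − e = 3 − 1 ≡ 2 (mod 13). Hence c = [4, 12, 8, 2, 0].
  Check: interpolating c through the α_i gives m(x) = 1 + 3·x (degree < 2) with m(α_i) = c_i for every i, so c is indeed a codeword.


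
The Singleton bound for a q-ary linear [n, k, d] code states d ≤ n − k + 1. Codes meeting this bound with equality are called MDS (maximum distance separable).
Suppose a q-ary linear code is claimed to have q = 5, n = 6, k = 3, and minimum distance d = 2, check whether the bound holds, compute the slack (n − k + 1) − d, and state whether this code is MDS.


Singleton RHS = n − k + 1 = 4, slack = 2, bound satisfied, not MDS.

Singleton bound: d ≤ n − k + 1.
Here n = 6, k = 3, so n − k + 1 = 4.
Given d = 2, check d ≤ 4: YES.
Slack = (n − k + 1) − d = 2.
The code is NOT MDS (slack = 2 > 0).
Description: the claimed parameters are [6, 3, 2]_5; such a code would be non-MDS.


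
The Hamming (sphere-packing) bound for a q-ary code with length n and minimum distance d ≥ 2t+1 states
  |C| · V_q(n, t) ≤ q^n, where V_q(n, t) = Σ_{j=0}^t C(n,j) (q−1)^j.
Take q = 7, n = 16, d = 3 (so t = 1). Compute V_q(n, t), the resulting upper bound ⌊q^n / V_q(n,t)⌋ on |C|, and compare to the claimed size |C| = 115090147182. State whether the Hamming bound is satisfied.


V_q(n, t) = 97, q^n = 33232930569601, Hamming bound = 342607531645, |C| = 115090147182 ≤ bound (satisfied).

Step 1: Compute V_q(n, t) = Σ_{j=0}^1 C(n, j) (q−1)^j.
  j = 0: C(16,0)·(6)^0 = 1·1 = 1.
  j = 1: C(16,1)·(6)^1 = 16·6 = 96.
  V_q(n, t) = 1 + 96 = 97.
Step 2: q^n = 7^16 = 33232930569601.
Step 3: Hamming bound ⌊q^n / V_q(n,t)⌋ = ⌊33232930569601/97⌋ = 342607531645.
Step 4: Compare |C| = 115090147182 to 342607531645: satisfied.
The claimed |C| lies below the Hamming bound.


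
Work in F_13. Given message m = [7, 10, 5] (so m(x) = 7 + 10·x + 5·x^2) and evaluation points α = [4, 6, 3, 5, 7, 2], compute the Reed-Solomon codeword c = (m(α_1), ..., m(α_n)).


c = [10, 0, 4, 0, 10, 8]

Message polynomial: m(x) = 7 + 10·x + 5·x^2 (mod 13).
For each evaluation point α_i, compute m(α_i) mod 13:
  α_1 = 4: Horner steps 5 → 4 → 10, so m(4) = 10.
  α_2 = 6: Horner steps 5 → 1 → 0, so m(6) = 0.
  α_3 = 3: Horner steps 5 → 12 → 4, so m(3) = 4.
  α_4 = 5: Horner steps 5 → 9 → 0, so m(5) = 0.
  α_5 = 7: Horner steps 5 → 6 → 10, so m(7) = 10.
  α_6 = 2: Horner steps 5 → 7 → 8, so m(2) = 8.
Codeword c = [10, 0, 4, 0, 10, 8] ∈ F_13^6.


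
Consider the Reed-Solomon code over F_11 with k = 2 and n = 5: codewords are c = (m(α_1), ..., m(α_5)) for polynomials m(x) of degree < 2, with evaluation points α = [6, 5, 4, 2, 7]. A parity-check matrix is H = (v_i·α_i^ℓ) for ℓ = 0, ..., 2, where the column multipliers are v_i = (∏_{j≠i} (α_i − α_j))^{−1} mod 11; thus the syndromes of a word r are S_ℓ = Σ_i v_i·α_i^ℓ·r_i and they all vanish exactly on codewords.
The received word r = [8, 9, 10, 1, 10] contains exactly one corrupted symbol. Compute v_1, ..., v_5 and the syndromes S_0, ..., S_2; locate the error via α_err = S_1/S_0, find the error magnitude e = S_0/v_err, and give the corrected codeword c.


S = (10, 4, 6), error at position 5, error magnitude e = 3, c = [8, 9, 10, 1, 7].

Step 1: column multipliers v_i = (∏_{j≠i}(α_i − α_j))^{−1} mod 11.
  i = 1 (α = 6): (6−5)(6−4)(6−2)(6−7) = 1·2·4·(−1) = −8 ≡ 3, so v_1 = 3^{−1} = 4 (mod 11).
  i = 2 (α = 5): (5−6)(5−4)(5−2)(5−7) = (−1)·1·3·(−2) = 6 ≡ 6, so v_2 = 6^{−1} = 2 (mod 11).
  i = 3 (α = 4): (4−6)(4−5)(4−2)(4−7) = (−2)·(−1)·2·(−3) = −12 ≡ 10, so v_3 = 10^{−1} = 10 (mod 11).
  i = 4 (α = 2): (2−6)(2−5)(2−4)(2−7) = (−4)·(−3)·(−2)·(−5) = 120 ≡ 10, so v_4 = 10^{−1} = 10 (mod 11).
  i = 5 (α = 7): (7−6)(7−5)(7−4)(7−2) = 1·2·3·5 = 30 ≡ 8, so v_5 = 8^{−1} = 7 (mod 11).
  v = [4, 2, 10, 10, 7].
Step 2: syndromes of r = [8, 9, 10, 1, 10] (all sums mod 11).
  S_0 = Σ v_i r_i = 4·8 + 2·9 + 10·10 + 10·1 + 7·10 = 230 ≡ 10.
  S_1 = Σ v_i α_i r_i = 4·6·8 + 2·5·9 + 10·4·10 + 10·2·1 + 7·7·10 = 1192 ≡ 4.
  α_i^2 mod 11 = [3, 3, 5, 4, 5].
  S_2 = Σ v_i α_i^2 r_i = 4·3·8 + 2·3·9 + 10·5·10 + 10·4·1 + 7·5·10 = 1040 ≡ 6.
  S = (10, 4, 6) ≠ 0, so r is not a codeword (an error is present).
Step 3: locate the error. For a single error e at position i, S_ℓ = v_i·e·α_i^ℓ, so α_err = S_1/S_0.
  S_0^{−1} = 10^{−1} = 10 (mod 11), so α_err = 4·10 = 40 ≡ 7 = α_5. Error position i = 5.
  Consistency check: S_2/S_1 = 6·3 = 18 ≡ 7 = α_err ✓ (single-error assumption holds).
Step 4: error magnitude e = S_0/v_5 = S_0·∏_{j≠5}(α_5 − α_j) = 10·8 = 80 ≡ 3 (mod 11).
Step 5: correct position 5: c_5 = r_5 − e = 10 − 3 ≡ 7 (mod 11). Hence c = [8, 9, 10, 1, 7].
  Check: interpolating c through the α_i gives m(x) = 3 + 10·x (degree < 2) with m(α_i) = c_i for every i, so c is indeed a codeword.


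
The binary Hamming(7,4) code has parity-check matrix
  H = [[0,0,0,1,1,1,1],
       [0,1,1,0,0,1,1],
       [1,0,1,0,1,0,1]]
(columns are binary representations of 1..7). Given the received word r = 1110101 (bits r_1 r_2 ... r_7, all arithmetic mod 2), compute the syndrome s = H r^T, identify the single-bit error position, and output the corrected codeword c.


s = (0, 1, 0)^T, error position = 2, corrected codeword c = 1010101

Compute s = H r^T mod 2 one row at a time:
  s_1 = 0 + 1 + 0 + 1 = 2 ≡ 0 (mod 2).
  s_2 = 1 + 1 + 0 + 1 = 3 ≡ 1 (mod 2).
  s_3 = 1 + 1 + 1 + 1 = 4 ≡ 0 (mod 2).
s = (0, 1, 0)^T — this equals column 2 of H (binary 010), so error is at position 2.
Correct: flip bit 2 of r = 1110101 to get c = 1010101.


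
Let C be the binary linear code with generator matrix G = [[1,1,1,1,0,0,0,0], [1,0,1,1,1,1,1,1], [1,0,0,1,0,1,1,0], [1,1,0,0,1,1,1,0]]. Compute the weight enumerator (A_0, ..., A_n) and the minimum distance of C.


Weight distribution: A_0 = 1, A_2 = 1, A_3 = 3, A_4 = 5, A_5 = 4, A_6 = 1, A_7 = 1. Minimum distance d = 2.

Enumerate all 2^4 = 16 messages m ∈ F_2^4.
For each, compute codeword c = mG in F_2^8, then tally its weight.
  m = 0000 → c = 00000000, weight = 0.
  m = 1000 → c = 11110000, weight = 4.
  m = 0100 → c = 10111111, weight = 7.
  m = 1100 → c = 01001111, weight = 5.
  m = 0010 → c = 10010110, weight = 4.
  m = 1010 → c = 01100110, weight = 4.
  m = 0110 → c = 00101001, weight = 3.
  m = 1110 → c = 11011001, weight = 5.
  m = 0001 → c = 11001110, weight = 5.
  m = 1001 → c = 00111110, weight = 5.
  m = 0101 → c = 01110001, weight = 4.
  m = 1101 → c = 10000001, weight = 2.
  m = 0011 → c = 01011000, weight = 3.
  m = 1011 → c = 10101000, weight = 3.
  m = 0111 → c = 11100111, weight = 6.
  m = 1111 → c = 00010111, weight = 4.
Tally weights:
  weight 0: 1 codewords.
  weight 2: 1 codewords.
  weight 3: 3 codewords.
  weight 4: 5 codewords.
  weight 5: 4 codewords.
  weight 6: 1 codewords.
  weight 7: 1 codewords.
Minimum distance d = smallest w > 0 with A_w > 0 = 2.
Sanity: Σ A_w = 16 = 2^4 = 16 ✓.


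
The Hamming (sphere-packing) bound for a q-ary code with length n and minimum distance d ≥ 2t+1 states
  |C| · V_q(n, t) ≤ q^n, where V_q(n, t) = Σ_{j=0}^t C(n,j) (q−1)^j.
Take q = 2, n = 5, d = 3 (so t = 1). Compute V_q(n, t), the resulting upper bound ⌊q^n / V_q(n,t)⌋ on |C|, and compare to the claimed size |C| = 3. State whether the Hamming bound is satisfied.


V_q(n, t) = 6, q^n = 32, Hamming bound = 5, |C| = 3 ≤ bound (satisfied).

Step 1: Compute V_q(n, t) = Σ_{j=0}^1 C(n, j) (q−1)^j.
  j = 0: C(5,0)·(1)^0 = 1·1 = 1.
  j = 1: C(5,1)·(1)^1 = 5·1 = 5.
  V_q(n, t) = 1 + 5 = 6.
Step 2: q^n = 2^5 = 32.
Step 3: Hamming bound ⌊q^n / V_q(n,t)⌋ = ⌊32/6⌋ = 5.
Step 4: Compare |C| = 3 to 5: satisfied.
The claimed |C| lies below the Hamming bound.


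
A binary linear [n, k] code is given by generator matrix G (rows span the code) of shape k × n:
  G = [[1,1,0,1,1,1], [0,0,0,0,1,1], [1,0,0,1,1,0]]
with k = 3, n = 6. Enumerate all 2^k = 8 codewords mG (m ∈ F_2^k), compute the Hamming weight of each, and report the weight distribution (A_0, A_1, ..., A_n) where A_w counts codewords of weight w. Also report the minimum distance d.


Weight distribution: A_0 = 1, A_2 = 3, A_3 = 3, A_5 = 1. Minimum distance d = 2.

Enumerate all 2^3 = 8 messages m ∈ F_2^3.
For each, compute codeword c = mG in F_2^6, then tally its weight.
  m = 000 → c = 000000, weight = 0.
  m = 100 → c = 110111, weight = 5.
  m = 010 → c = 000011, weight = 2.
  m = 110 → c = 110100, weight = 3.
  m = 001 → c = 100110, weight = 3.
  m = 101 → c = 010001, weight = 2.
  m = 011 → c = 100101, weight = 3.
  m = 111 → c = 010010, weight = 2.
Tally weights:
  weight 0: 1 codewords.
  weight 2: 3 codewords.
  weight 3: 3 codewords.
  weight 5: 1 codewords.
Minimum distance d = smallest w > 0 with A_w > 0 = 2.
Sanity: Σ A_w = 8 = 2^3 = 8 ✓.


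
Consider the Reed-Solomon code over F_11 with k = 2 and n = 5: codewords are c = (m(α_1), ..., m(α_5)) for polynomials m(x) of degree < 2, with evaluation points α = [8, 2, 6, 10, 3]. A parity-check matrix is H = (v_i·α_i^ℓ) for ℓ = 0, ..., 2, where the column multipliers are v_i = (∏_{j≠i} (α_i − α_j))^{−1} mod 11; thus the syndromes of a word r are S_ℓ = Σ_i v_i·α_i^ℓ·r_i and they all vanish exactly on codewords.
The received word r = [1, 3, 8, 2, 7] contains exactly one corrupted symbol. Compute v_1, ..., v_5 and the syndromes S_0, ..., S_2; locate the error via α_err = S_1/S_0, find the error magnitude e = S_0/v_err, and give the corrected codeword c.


S = (7, 1, 8), error at position 1, error magnitude e = 7, c = [5, 3, 8, 2, 7].

Step 1: column multipliers v_i = (∏_{j≠i}(α_i − α_j))^{−1} mod 11.
  i = 1 (α = 8): (8−2)(8−6)(8−10)(8−3) = 6·2·(−2)·5 = −120 ≡ 1, so v_1 = 1^{−1} = 1 (mod 11).
  i = 2 (α = 2): (2−8)(2−6)(2−10)(2−3) = (−6)·(−4)·(−8)·(−1) = 192 ≡ 5, so v_2 = 5^{−1} = 9 (mod 11).
  i = 3 (α = 6): (6−8)(6−2)(6−10)(6−3) = (−2)·4·(−4)·3 = 96 ≡ 8, so v_3 = 8^{−1} = 7 (mod 11).
  i = 4 (α = 10): (10−8)(10−2)(10−6)(10−3) = 2·8·4·7 = 448 ≡ 8, so v_4 = 8^{−1} = 7 (mod 11).
  i = 5 (α = 3): (3−8)(3−2)(3−6)(3−10) = (−5)·1·(−3)·(−7) = −105 ≡ 5, so v_5 = 5^{−1} = 9 (mod 11).
  v = [1, 9, 7, 7, 9].
Step 2: syndromes of r = [1, 3, 8, 2, 7] (all sums mod 11).
  S_0 = Σ v_i r_i = 1·1 + 9·3 + 7·8 + 7·2 + 9·7 = 161 ≡ 7.
  S_1 = Σ v_i α_i r_i = 1·8·1 + 9·2·3 + 7·6·8 + 7·10·2 + 9·3·7 = 727 ≡ 1.
  α_i^2 mod 11 = [9, 4, 3, 1, 9].
  S_2 = Σ v_i α_i^2 r_i = 1·9·1 + 9·4·3 + 7·3·8 + 7·1·2 + 9·9·7 = 866 ≡ 8.
  S = (7, 1, 8) ≠ 0, so r is not a codeword (an error is present).
Step 3: locate the error. For a single error e at position i, S_ℓ = v_i·e·α_i^ℓ, so α_err = S_1/S_0.
  S_0^{−1} = 7^{−1} = 8 (mod 11), so α_err = 1·8 = 8 ≡ 8 = α_1. Error position i = 1.
  Consistency check: S_2/S_1 = 8·1 = 8 ≡ 8 = α_err ✓ (single-error assumption holds).
Step 4: error magnitude e = S_0/v_1 = S_0·∏_{j≠1}(α_1 − α_j) = 7·1 = 7 ≡ 7 (mod 11).
Step 5: correct position 1: c_1 = r_1 − e = 1 − 7 ≡ 5 (mod 11). Hence c = [5, 3, 8, 2, 7].
  Check: interpolating c through the α_i gives m(x) = 6 + 4·x (degree < 2) with m(α_i) = c_i for every i, so c is indeed a codeword.


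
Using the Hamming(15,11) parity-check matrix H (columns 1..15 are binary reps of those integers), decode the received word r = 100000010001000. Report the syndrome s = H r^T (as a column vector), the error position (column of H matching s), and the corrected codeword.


s = (0, 1, 0, 1)^T, error position = 5, corrected codeword c = 100010010001000

Compute s = H r^T mod 2 one row at a time:
  s_1 = 1 + 0 + 0 + 0 + 1 + 0 + 0 + 0 = 2 ≡ 0 (mod 2).
  s_2 = 0 + 0 + 0 + 0 + 1 + 0 + 0 + 0 = 1 ≡ 1 (mod 2).
  s_3 = 0 + 0 + 0 + 0 + 0 + 0 + 0 + 0 = 0 ≡ 0 (mod 2).
  s_4 = 1 + 0 + 0 + 0 + 0 + 0 + 0 + 0 = 1 ≡ 1 (mod 2).
s = (0, 1, 0, 1)^T — this equals column 5 of H (binary 0101), so error is at position 5.
Correct: flip bit 5 of r = 100000010001000 to get c = 100010010001000.


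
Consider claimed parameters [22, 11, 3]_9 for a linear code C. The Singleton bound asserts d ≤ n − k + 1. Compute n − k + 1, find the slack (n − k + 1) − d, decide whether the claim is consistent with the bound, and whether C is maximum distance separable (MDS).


Singleton RHS = n − k + 1 = 12, slack = 9, bound satisfied, not MDS.

Singleton bound: d ≤ n − k + 1.
Here n = 22, k = 11, so n − k + 1 = 12.
Given d = 3, check d ≤ 12: YES.
Slack = (n − k + 1) − d = 9.
The code is NOT MDS (slack = 9 > 0).
Description: the claimed parameters are [22, 11, 3]_9; such a code would be non-MDS.


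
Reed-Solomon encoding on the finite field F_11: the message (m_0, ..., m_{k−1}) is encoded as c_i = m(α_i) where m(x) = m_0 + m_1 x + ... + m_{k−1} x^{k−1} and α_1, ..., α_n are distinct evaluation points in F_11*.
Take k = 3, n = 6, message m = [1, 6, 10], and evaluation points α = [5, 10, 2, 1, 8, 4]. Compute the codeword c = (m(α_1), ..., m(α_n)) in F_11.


c = [6, 5, 9, 6, 7, 9]

Message polynomial: m(x) = 1 + 6·x + 10·x^2 (mod 11).
For each evaluation point α_i, compute m(α_i) mod 11:
  α_1 = 5: Horner steps 10 → 1 → 6, so m(5) = 6.
  α_2 = 10: Horner steps 10 → 7 → 5, so m(10) = 5.
  α_3 = 2: Horner steps 10 → 4 → 9, so m(2) = 9.
  α_4 = 1: Horner steps 10 → 5 → 6, so m(1) = 6.
  α_5 = 8: Horner steps 10 → 9 → 7, so m(8) = 7.
  α_6 = 4: Horner steps 10 → 2 → 9, so m(4) = 9.
Codeword c = [6, 5, 9, 6, 7, 9] ∈ F_11^6.


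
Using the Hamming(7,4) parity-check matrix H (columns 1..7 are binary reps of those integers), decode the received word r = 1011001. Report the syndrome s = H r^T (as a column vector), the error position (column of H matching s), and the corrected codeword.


s = (0, 0, 1)^T, error position = 1, corrected codeword c = 0011001

Compute s = H r^T mod 2 one row at a time:
  s_1 = 1 + 0 + 0 + 1 = 2 ≡ 0 (mod 2).
  s_2 = 0 + 1 + 0 + 1 = 2 ≡ 0 (mod 2).
  s_3 = 1 + 1 + 0 + 1 = 3 ≡ 1 (mod 2).
s = (0, 0, 1)^T — this equals column 1 of H (binary 001), so error is at position 1.
Correct: flip bit 1 of r = 1011001 to get c = 0011001.


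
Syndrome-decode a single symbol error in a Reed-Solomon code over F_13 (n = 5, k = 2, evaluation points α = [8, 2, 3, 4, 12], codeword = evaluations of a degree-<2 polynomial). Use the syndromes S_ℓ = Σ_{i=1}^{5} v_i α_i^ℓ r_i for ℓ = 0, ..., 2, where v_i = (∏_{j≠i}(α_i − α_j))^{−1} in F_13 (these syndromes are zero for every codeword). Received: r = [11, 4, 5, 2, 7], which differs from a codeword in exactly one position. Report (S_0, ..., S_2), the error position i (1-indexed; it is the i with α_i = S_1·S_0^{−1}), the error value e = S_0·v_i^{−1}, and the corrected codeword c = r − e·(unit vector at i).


S = (4, 12, 10), error at position 3, error magnitude e = 2, c = [11, 4, 3, 2, 7].

Step 1: column multipliers v_i = (∏_{j≠i}(α_i − α_j))^{−1} mod 13.
  i = 1 (α = 8): (8−2)(8−3)(8−4)(8−12) = 6·5·4·(−4) = −480 ≡ 1, so v_1 = 1^{−1} = 1 (mod 13).
  i = 2 (α = 2): (2−8)(2−3)(2−4)(2−12) = (−6)·(−1)·(−2)·(−10) = 120 ≡ 3, so v_2 = 3^{−1} = 9 (mod 13).
  i = 3 (α = 3): (3−8)(3−2)(3−4)(3−12) = (−5)·1·(−1)·(−9) = −45 ≡ 7, so v_3 = 7^{−1} = 2 (mod 13).
  i = 4 (α = 4): (4−8)(4−2)(4−3)(4−12) = (−4)·2·1·(−8) = 64 ≡ 12, so v_4 = 12^{−1} = 12 (mod 13).
  i = 5 (α = 12): (12−8)(12−2)(12−3)(12−4) = 4·10·9·8 = 2880 ≡ 7, so v_5 = 7^{−1} = 2 (mod 13).
  v = [1, 9, 2, 12, 2].
Step 2: syndromes of r = [11, 4, 5, 2, 7] (all sums mod 13).
  S_0 = Σ v_i r_i = 1·11 + 9·4 + 2·5 + 12·2 + 2·7 = 95 ≡ 4.
  S_1 = Σ v_i α_i r_i = 1·8·11 + 9·2·4 + 2·3·5 + 12·4·2 + 2·12·7 = 454 ≡ 12.
  α_i^2 mod 13 = [12, 4, 9, 3, 1].
  S_2 = Σ v_i α_i^2 r_i = 1·12·11 + 9·4·4 + 2·9·5 + 12·3·2 + 2·1·7 = 452 ≡ 10.
  S = (4, 12, 10) ≠ 0, so r is not a codeword (an error is present).
Step 3: locate the error. For a single error e at position i, S_ℓ = v_i·e·α_i^ℓ, so α_err = S_1/S_0.
  S_0^{−1} = 4^{−1} = 10 (mod 13), so α_err = 12·10 = 120 ≡ 3 = α_3. Error position i = 3.
  Consistency check: S_2/S_1 = 10·12 = 120 ≡ 3 = α_err ✓ (single-error assumption holds).
Step 4: error magnitude e = S_0/v_3 = S_0·∏_{j≠3}(α_3 − α_j) = 4·7 = 28 ≡ 2 (mod 13).
Step 5: correct position 3: c_3 = r_3 − e = 5 − 2 ≡ 3 (mod 13). Hence c = [11, 4, 3, 2, 7].
  Check: interpolating c through the α_i gives m(x) = 6 + 12·x (degree < 2) with m(α_i) = c_i for every i, so c is indeed a codeword.


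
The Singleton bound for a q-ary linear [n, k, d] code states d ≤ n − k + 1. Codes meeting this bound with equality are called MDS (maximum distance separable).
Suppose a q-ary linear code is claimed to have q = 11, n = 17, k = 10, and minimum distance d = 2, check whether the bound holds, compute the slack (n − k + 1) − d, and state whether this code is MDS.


Singleton RHS = n − k + 1 = 8, slack = 6, bound satisfied, not MDS.

Singleton bound: d ≤ n − k + 1.
Here n = 17, k = 10, so n − k + 1 = 8.
Given d = 2, check d ≤ 8: YES.
Slack = (n − k + 1) − d = 6.
The code is NOT MDS (slack = 6 > 0).
Description: the claimed parameters are [17, 10, 2]_11; such a code would be non-MDS.


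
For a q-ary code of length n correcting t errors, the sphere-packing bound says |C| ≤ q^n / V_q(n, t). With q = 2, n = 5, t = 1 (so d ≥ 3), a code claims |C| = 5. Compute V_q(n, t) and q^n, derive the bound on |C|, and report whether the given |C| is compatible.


V_q(n, t) = 6, q^n = 32, Hamming bound = 5, |C| = 5 ≤ bound (satisfied).

Step 1: Compute V_q(n, t) = Σ_{j=0}^1 C(n, j) (q−1)^j.
  j = 0: C(5,0)·(1)^0 = 1·1 = 1.
  j = 1: C(5,1)·(1)^1 = 5·1 = 5.
  V_q(n, t) = 1 + 5 = 6.
Step 2: q^n = 2^5 = 32.
Step 3: Hamming bound ⌊q^n / V_q(n,t)⌋ = ⌊32/6⌋ = 5.
Step 4: Compare |C| = 5 to 5: satisfied.
The claimed |C| lies at the Hamming bound (tight).


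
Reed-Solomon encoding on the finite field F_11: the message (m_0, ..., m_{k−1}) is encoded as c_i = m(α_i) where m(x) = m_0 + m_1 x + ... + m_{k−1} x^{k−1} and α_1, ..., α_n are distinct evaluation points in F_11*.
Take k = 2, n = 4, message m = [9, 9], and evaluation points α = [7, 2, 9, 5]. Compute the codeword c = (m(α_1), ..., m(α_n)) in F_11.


c = [6, 5, 2, 10]

Message polynomial: m(x) = 9 + 9·x (mod 11).
For each evaluation point α_i, compute m(α_i) mod 11:
  α_1 = 7: Horner steps 9 → 6, so m(7) = 6.
  α_2 = 2: Horner steps 9 → 5, so m(2) = 5.
  α_3 = 9: Horner steps 9 → 2, so m(9) = 2.
  α_4 = 5: Horner steps 9 → 10, so m(5) = 10.
Codeword c = [6, 5, 2, 10] ∈ F_11^4.


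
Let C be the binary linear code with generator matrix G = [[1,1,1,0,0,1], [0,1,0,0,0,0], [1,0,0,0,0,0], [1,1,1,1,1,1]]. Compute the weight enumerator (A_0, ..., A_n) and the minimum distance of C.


Weight distribution: A_0 = 1, A_1 = 2, A_2 = 3, A_3 = 4, A_4 = 3, A_5 = 2, A_6 = 1. Minimum distance d = 1.

Enumerate all 2^4 = 16 messages m ∈ F_2^4.
For each, compute codeword c = mG in F_2^6, then tally its weight.
  m = 0000 → c = 000000, weight = 0.
  m = 1000 → c = 111001, weight = 4.
  m = 0100 → c = 010000, weight = 1.
  m = 1100 → c = 101001, weight = 3.
  m = 0010 → c = 100000, weight = 1.
  m = 1010 → c = 011001, weight = 3.
  m = 0110 → c = 110000, weight = 2.
  m = 1110 → c = 001001, weight = 2.
  m = 0001 → c = 111111, weight = 6.
  m = 1001 → c = 000110, weight = 2.
  m = 0101 → c = 101111, weight = 5.
  m = 1101 → c = 010110, weight = 3.
  m = 0011 → c = 011111, weight = 5.
  m = 1011 → c = 100110, weight = 3.
  m = 0111 → c = 001111, weight = 4.
  m = 1111 → c = 110110, weight = 4.
Tally weights:
  weight 0: 1 codewords.
  weight 1: 2 codewords.
  weight 2: 3 codewords.
  weight 3: 4 codewords.
  weight 4: 3 codewords.
  weight 5: 2 codewords.
  weight 6: 1 codewords.
Minimum distance d = smallest w > 0 with A_w > 0 = 1.
Sanity: Σ A_w = 16 = 2^4 = 16 ✓.


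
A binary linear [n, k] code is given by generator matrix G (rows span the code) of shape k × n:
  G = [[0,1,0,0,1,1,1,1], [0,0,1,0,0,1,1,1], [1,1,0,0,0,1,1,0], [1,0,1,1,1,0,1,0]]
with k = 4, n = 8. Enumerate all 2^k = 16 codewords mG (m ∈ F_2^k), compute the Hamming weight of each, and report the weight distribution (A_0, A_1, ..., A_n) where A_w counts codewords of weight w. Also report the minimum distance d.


Weight distribution: A_0 = 1, A_2 = 1, A_3 = 2, A_4 = 5, A_5 = 6, A_6 = 1. Minimum distance d = 2.

Enumerate all 2^4 = 16 messages m ∈ F_2^4.
For each, compute codeword c = mG in F_2^8, then tally its weight.
  m = 0000 → c = 00000000, weight = 0.
  m = 1000 → c = 01001111, weight = 5.
  m = 0100 → c = 00100111, weight = 4.
  m = 1100 → c = 01101000, weight = 3.
  m = 0010 → c = 11000110, weight = 4.
  m = 1010 → c = 10001001, weight = 3.
  m = 0110 → c = 11100001, weight = 4.
  m = 1110 → c = 10101110, weight = 5.
  m = 0001 → c = 10111010, weight = 5.
  m = 1001 → c = 11110101, weight = 6.
  m = 0101 → c = 10011101, weight = 5.
  m = 1101 → c = 11010010, weight = 4.
  m = 0011 → c = 01111100, weight = 5.
  m = 1011 → c = 00110011, weight = 4.
  m = 0111 → c = 01011011, weight = 5.
  m = 1111 → c = 00010100, weight = 2.
Tally weights:
  weight 0: 1 codewords.
  weight 2: 1 codewords.
  weight 3: 2 codewords.
  weight 4: 5 codewords.
  weight 5: 6 codewords.
  weight 6: 1 codewords.
Minimum distance d = smallest w > 0 with A_w > 0 = 2.
Sanity: Σ A_w = 16 = 2^4 = 16 ✓.


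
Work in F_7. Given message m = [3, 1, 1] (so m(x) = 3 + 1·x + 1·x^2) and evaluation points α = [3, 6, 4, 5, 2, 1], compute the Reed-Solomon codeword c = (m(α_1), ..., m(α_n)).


c = [1, 3, 2, 5, 2, 5]

Message polynomial: m(x) = 3 + 1·x + 1·x^2 (mod 7).
For each evaluation point α_i, compute m(α_i) mod 7:
  α_1 = 3: Horner steps 1 → 4 → 1, so m(3) = 1.
  α_2 = 6: Horner steps 1 → 0 → 3, so m(6) = 3.
  α_3 = 4: Horner steps 1 → 5 → 2, so m(4) = 2.
  α_4 = 5: Horner steps 1 → 6 → 5, so m(5) = 5.
  α_5 = 2: Horner steps 1 → 3 → 2, so m(2) = 2.
  α_6 = 1: Horner steps 1 → 2 → 5, so m(1) = 5.
Codeword c = [1, 3, 2, 5, 2, 5] ∈ F_7^6.


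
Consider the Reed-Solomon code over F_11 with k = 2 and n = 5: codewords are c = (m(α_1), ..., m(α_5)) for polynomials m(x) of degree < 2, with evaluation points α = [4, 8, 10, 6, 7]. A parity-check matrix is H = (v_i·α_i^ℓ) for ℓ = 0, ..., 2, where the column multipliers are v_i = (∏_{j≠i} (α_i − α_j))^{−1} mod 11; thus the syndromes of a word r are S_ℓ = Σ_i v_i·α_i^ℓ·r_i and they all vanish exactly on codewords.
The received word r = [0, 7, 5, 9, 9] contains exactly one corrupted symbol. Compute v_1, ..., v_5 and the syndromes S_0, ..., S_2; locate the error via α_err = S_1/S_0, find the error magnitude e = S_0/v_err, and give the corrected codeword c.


S = (5, 2, 3), error at position 5, error magnitude e = 1, c = [0, 7, 5, 9, 8].

Step 1: column multipliers v_i = (∏_{j≠i}(α_i − α_j))^{−1} mod 11.
  i = 1 (α = 4): (4−8)(4−10)(4−6)(4−7) = (−4)·(−6)·(−2)·(−3) = 144 ≡ 1, so v_1 = 1^{−1} = 1 (mod 11).
  i = 2 (α = 8): (8−4)(8−10)(8−6)(8−7) = 4·(−2)·2·1 = −16 ≡ 6, so v_2 = 6^{−1} = 2 (mod 11).
  i = 3 (α = 10): (10−4)(10−8)(10−6)(10−7) = 6·2·4·3 = 144 ≡ 1, so v_3 = 1^{−1} = 1 (mod 11).
  i = 4 (α = 6): (6−4)(6−8)(6−10)(6−7) = 2·(−2)·(−4)·(−1) = −16 ≡ 6, so v_4 = 6^{−1} = 2 (mod 11).
  i = 5 (α = 7): (7−4)(7−8)(7−10)(7−6) = 3·(−1)·(−3)·1 = 9 ≡ 9, so v_5 = 9^{−1} = 5 (mod 11).
  v = [1, 2, 1, 2, 5].
Step 2: syndromes of r = [0, 7, 5, 9, 9] (all sums mod 11).
  S_0 = Σ v_i r_i = 1·0 + 2·7 + 1·5 + 2·9 + 5·9 = 82 ≡ 5.
  S_1 = Σ v_i α_i r_i = 1·4·0 + 2·8·7 + 1·10·5 + 2·6·9 + 5·7·9 = 585 ≡ 2.
  α_i^2 mod 11 = [5, 9, 1, 3, 5].
  S_2 = Σ v_i α_i^2 r_i = 1·5·0 + 2·9·7 + 1·1·5 + 2·3·9 + 5·5·9 = 410 ≡ 3.
  S = (5, 2, 3) ≠ 0, so r is not a codeword (an error is present).
Step 3: locate the error. For a single error e at position i, S_ℓ = v_i·e·α_i^ℓ, so α_err = S_1/S_0.
  S_0^{−1} = 5^{−1} = 9 (mod 11), so α_err = 2·9 = 18 ≡ 7 = α_5. Error position i = 5.
  Consistency check: S_2/S_1 = 3·6 = 18 ≡ 7 = α_err ✓ (single-error assumption holds).
Step 4: error magnitude e = S_0/v_5 = S_0·∏_{j≠5}(α_5 − α_j) = 5·9 = 45 ≡ 1 (mod 11).
Step 5: correct position 5: c_5 = r_5 − e = 9 − 1 ≡ 8 (mod 11). Hence c = [0, 7, 5, 9, 8].
  Check: interpolating c through the α_i gives m(x) = 4 + 10·x (degree < 2) with m(α_i) = c_i for every i, so c is indeed a codeword.


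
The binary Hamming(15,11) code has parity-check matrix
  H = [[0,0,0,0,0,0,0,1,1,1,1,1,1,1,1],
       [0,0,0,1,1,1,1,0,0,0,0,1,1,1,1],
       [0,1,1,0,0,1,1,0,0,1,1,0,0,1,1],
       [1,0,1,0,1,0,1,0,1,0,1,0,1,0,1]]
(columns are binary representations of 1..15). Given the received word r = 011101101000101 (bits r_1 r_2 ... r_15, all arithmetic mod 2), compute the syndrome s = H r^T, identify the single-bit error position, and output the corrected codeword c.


s = (1, 1, 1, 1)^T, error position = 15, corrected codeword c = 011101101000100

Compute s = H r^T mod 2 one row at a time:
  s_1 = 0 + 1 + 0 + 0 + 0 + 1 + 0 + 1 = 3 ≡ 1 (mod 2).
  s_2 = 1 + 0 + 1 + 1 + 0 + 1 + 0 + 1 = 5 ≡ 1 (mod 2).
  s_3 = 1 + 1 + 1 + 1 + 0 + 0 + 0 + 1 = 5 ≡ 1 (mod 2).
  s_4 = 0 + 1 + 0 + 1 + 1 + 0 + 1 + 1 = 5 ≡ 1 (mod 2).
s = (1, 1, 1, 1)^T — this equals column 15 of H (binary 1111), so error is at position 15.
Correct: flip bit 15 of r = 011101101000101 to get c = 011101101000100.


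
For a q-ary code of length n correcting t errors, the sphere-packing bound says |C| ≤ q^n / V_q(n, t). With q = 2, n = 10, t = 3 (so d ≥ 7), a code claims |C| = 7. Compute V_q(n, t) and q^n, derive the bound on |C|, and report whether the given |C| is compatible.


V_q(n, t) = 176, q^n = 1024, Hamming bound = 5, |C| = 7 > bound (violated).

Step 1: Compute V_q(n, t) = Σ_{j=0}^3 C(n, j) (q−1)^j.
  j = 0: C(10,0)·(1)^0 = 1·1 = 1.
  j = 1: C(10,1)·(1)^1 = 10·1 = 10.
  j = 2: C(10,2)·(1)^2 = 45·1 = 45.
  j = 3: C(10,3)·(1)^3 = 120·1 = 120.
  V_q(n, t) = 1 + 10 + 45 + 120 = 176.
Step 2: q^n = 2^10 = 1024.
Step 3: Hamming bound ⌊q^n / V_q(n,t)⌋ = ⌊1024/176⌋ = 5.
Step 4: Compare |C| = 7 to 5: violated.
The claimed |C| lies above the Hamming bound, so no 2-ary code of length 10 with d ≥ 7 can have 7 codewords.


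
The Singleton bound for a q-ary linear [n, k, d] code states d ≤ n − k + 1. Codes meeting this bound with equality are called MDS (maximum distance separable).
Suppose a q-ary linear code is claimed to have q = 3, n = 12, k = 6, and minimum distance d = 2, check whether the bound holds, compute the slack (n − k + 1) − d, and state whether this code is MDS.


Singleton RHS = n − k + 1 = 7, slack = 5, bound satisfied, not MDS.

Singleton bound: d ≤ n − k + 1.
Here n = 12, k = 6, so n − k + 1 = 7.
Given d = 2, check d ≤ 7: YES.
Slack = (n − k + 1) − d = 5.
The code is NOT MDS (slack = 5 > 0).
Description: the claimed parameters are [12, 6, 2]_3; such a code would be non-MDS.


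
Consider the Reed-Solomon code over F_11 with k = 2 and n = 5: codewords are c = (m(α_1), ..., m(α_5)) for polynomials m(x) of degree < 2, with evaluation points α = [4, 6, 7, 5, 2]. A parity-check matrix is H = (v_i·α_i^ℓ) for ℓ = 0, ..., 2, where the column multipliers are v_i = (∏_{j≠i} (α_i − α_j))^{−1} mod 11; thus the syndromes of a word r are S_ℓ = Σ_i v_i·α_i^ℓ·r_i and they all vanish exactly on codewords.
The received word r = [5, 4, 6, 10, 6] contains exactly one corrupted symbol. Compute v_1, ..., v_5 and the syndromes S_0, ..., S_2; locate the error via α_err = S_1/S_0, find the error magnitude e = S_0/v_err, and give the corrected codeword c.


S = (1, 7, 5), error at position 3, error magnitude e = 8, c = [5, 4, 9, 10, 6].

Step 1: column multipliers v_i = (∏_{j≠i}(α_i − α_j))^{−1} mod 11.
  i = 1 (α = 4): (4−6)(4−7)(4−5)(4−2) = (−2)·(−3)·(−1)·2 = −12 ≡ 10, so v_1 = 10^{−1} = 10 (mod 11).
  i = 2 (α = 6): (6−4)(6−7)(6−5)(6−2) = 2·(−1)·1·4 = −8 ≡ 3, so v_2 = 3^{−1} = 4 (mod 11).
  i = 3 (α = 7): (7−4)(7−6)(7−5)(7−2) = 3·1·2·5 = 30 ≡ 8, so v_3 = 8^{−1} = 7 (mod 11).
  i = 4 (α = 5): (5−4)(5−6)(5−7)(5−2) = 1·(−1)·(−2)·3 = 6 ≡ 6, so v_4 = 6^{−1} = 2 (mod 11).
  i = 5 (α = 2): (2−4)(2−6)(2−7)(2−5) = (−2)·(−4)·(−5)·(−3) = 120 ≡ 10, so v_5 = 10^{−1} = 10 (mod 11).
  v = [10, 4, 7, 2, 10].
Step 2: syndromes of r = [5, 4, 6, 10, 6] (all sums mod 11).
  S_0 = Σ v_i r_i = 10·5 + 4·4 + 7·6 + 2·10 + 10·6 = 188 ≡ 1.
  S_1 = Σ v_i α_i r_i = 10·4·5 + 4·6·4 + 7·7·6 + 2·5·10 + 10·2·6 = 810 ≡ 7.
  α_i^2 mod 11 = [5, 3, 5, 3, 4].
  S_2 = Σ v_i α_i^2 r_i = 10·5·5 + 4·3·4 + 7·5·6 + 2·3·10 + 10·4·6 = 808 ≡ 5.
  S = (1, 7, 5) ≠ 0, so r is not a codeword (an error is present).
Step 3: locate the error. For a single error e at position i, S_ℓ = v_i·e·α_i^ℓ, so α_err = S_1/S_0.
  S_0^{−1} = 1^{−1} = 1 (mod 11), so α_err = 7·1 = 7 ≡ 7 = α_3. Error position i = 3.
  Consistency check: S_2/S_1 = 5·8 = 40 ≡ 7 = α_err ✓ (single-error assumption holds).
Step 4: error magnitude e = S_0/v_3 = S_0·∏_{j≠3}(α_3 − α_j) = 1·8 = 8 ≡ 8 (mod 11).
Step 5: correct position 3: c_3 = r_3 − e = 6 − 8 ≡ 9 (mod 11). Hence c = [5, 4, 9, 10, 6].
  Check: interpolating c through the α_i gives m(x) = 7 + 5·x (degree < 2) with m(α_i) = c_i for every i, so c is indeed a codeword.


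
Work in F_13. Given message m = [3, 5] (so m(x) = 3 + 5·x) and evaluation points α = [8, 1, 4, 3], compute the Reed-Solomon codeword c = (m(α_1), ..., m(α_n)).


c = [4, 8, 10, 5]

Message polynomial: m(x) = 3 + 5·x (mod 13).
For each evaluation point α_i, compute m(α_i) mod 13:
  α_1 = 8: Horner steps 5 → 4, so m(8) = 4.
  α_2 = 1: Horner steps 5 → 8, so m(1) = 8.
  α_3 = 4: Horner steps 5 → 10, so m(4) = 10.
  α_4 = 3: Horner steps 5 → 5, so m(3) = 5.
Codeword c = [4, 8, 10, 5] ∈ F_13^4.


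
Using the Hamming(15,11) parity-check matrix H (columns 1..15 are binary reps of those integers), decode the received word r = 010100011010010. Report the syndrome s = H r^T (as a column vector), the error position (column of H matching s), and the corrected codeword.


s = (0, 0, 1, 0)^T, error position = 2, corrected codeword c = 000100011010010

Compute s = H r^T mod 2 one row at a time:
  s_1 = 1 + 1 + 0 + 1 + 0 + 0 + 1 + 0 = 4 ≡ 0 (mod 2).
  s_2 = 1 + 0 + 0 + 0 + 0 + 0 + 1 + 0 = 2 ≡ 0 (mod 2).
  s_3 = 1 + 0 + 0 + 0 + 0 + 1 + 1 + 0 = 3 ≡ 1 (mod 2).
  s_4 = 0 + 0 + 0 + 0 + 1 + 1 + 0 + 0 = 2 ≡ 0 (mod 2).
s = (0, 0, 1, 0)^T — this equals column 2 of H (binary 0010), so error is at position 2.
Correct: flip bit 2 of r = 010100011010010 to get c = 000100011010010.


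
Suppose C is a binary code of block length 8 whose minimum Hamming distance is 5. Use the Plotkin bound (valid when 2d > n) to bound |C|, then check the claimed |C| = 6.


Plotkin bound M ≤ 4; given |C| = 6 > bound (violated).

Check applicability: 2d = 10, n = 8.
2d − n = 2 > 0, so Plotkin applies.
Compute d/(2d−n) = 5/2 ≈ 2.5000.
⌊d/(2d−n)⌋ = 2.
Plotkin bound: M ≤ 2·2 = 4.
Given |C| = 6, check: VIOLATED.
This |C| is above the Plotkin bound, so no binary code with n = 8, d = 5 and 6 codewords exists.


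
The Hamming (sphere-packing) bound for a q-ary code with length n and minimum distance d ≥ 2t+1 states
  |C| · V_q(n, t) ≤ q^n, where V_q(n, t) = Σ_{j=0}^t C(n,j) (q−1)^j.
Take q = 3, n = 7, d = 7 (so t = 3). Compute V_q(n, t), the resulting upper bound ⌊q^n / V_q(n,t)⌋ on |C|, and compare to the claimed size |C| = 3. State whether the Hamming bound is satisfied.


V_q(n, t) = 379, q^n = 2187, Hamming bound = 5, |C| = 3 ≤ bound (satisfied).

Step 1: Compute V_q(n, t) = Σ_{j=0}^3 C(n, j) (q−1)^j.
  j = 0: C(7,0)·(2)^0 = 1·1 = 1.
  j = 1: C(7,1)·(2)^1 = 7·2 = 14.
  j = 2: C(7,2)·(2)^2 = 21·4 = 84.
  j = 3: C(7,3)·(2)^3 = 35·8 = 280.
  V_q(n, t) = 1 + 14 + 84 + 280 = 379.
Step 2: q^n = 3^7 = 2187.
Step 3: Hamming bound ⌊q^n / V_q(n,t)⌋ = ⌊2187/379⌋ = 5.
Step 4: Compare |C| = 3 to 5: satisfied.
The claimed |C| lies below the Hamming bound.


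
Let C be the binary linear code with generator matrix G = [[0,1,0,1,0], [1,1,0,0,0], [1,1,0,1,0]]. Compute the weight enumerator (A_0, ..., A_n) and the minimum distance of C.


Weight distribution: A_0 = 1, A_1 = 3, A_2 = 3, A_3 = 1. Minimum distance d = 1.

Enumerate all 2^3 = 8 messages m ∈ F_2^3.
For each, compute codeword c = mG in F_2^5, then tally its weight.
  m = 000 → c = 00000, weight = 0.
  m = 100 → c = 01010, weight = 2.
  m = 010 → c = 11000, weight = 2.
  m = 110 → c = 10010, weight = 2.
  m = 001 → c = 11010, weight = 3.
  m = 101 → c = 10000, weight = 1.
  m = 011 → c = 00010, weight = 1.
  m = 111 → c = 01000, weight = 1.
Tally weights:
  weight 0: 1 codewords.
  weight 1: 3 codewords.
  weight 2: 3 codewords.
  weight 3: 1 codewords.
Minimum distance d = smallest w > 0 with A_w > 0 = 1.
Sanity: Σ A_w = 8 = 2^3 = 8 ✓.


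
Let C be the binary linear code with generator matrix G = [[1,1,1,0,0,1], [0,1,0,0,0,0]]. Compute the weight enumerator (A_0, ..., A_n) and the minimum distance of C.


Weight distribution: A_0 = 1, A_1 = 1, A_3 = 1, A_4 = 1. Minimum distance d = 1.

Enumerate all 2^2 = 4 messages m ∈ F_2^2.
For each, compute codeword c = mG in F_2^6, then tally its weight.
  m = 00 → c = 000000, weight = 0.
  m = 10 → c = 111001, weight = 4.
  m = 01 → c = 010000, weight = 1.
  m = 11 → c = 101001, weight = 3.
Tally weights:
  weight 0: 1 codewords.
  weight 1: 1 codewords.
  weight 3: 1 codewords.
  weight 4: 1 codewords.
Minimum distance d = smallest w > 0 with A_w > 0 = 1.
Sanity: Σ A_w = 4 = 2^2 = 4 ✓.


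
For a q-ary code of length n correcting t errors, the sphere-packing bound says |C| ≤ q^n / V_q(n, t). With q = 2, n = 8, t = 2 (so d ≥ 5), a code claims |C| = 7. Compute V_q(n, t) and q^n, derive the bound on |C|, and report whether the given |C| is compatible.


V_q(n, t) = 37, q^n = 256, Hamming bound = 6, |C| = 7 > bound (violated).

Step 1: Compute V_q(n, t) = Σ_{j=0}^2 C(n, j) (q−1)^j.
  j = 0: C(8,0)·(1)^0 = 1·1 = 1.
  j = 1: C(8,1)·(1)^1 = 8·1 = 8.
  j = 2: C(8,2)·(1)^2 = 28·1 = 28.
  V_q(n, t) = 1 + 8 + 28 = 37.
Step 2: q^n = 2^8 = 256.
Step 3: Hamming bound ⌊q^n / V_q(n,t)⌋ = ⌊256/37⌋ = 6.
Step 4: Compare |C| = 7 to 6: violated.
The claimed |C| lies above the Hamming bound, so no 2-ary code of length 8 with d ≥ 5 can have 7 codewords.
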